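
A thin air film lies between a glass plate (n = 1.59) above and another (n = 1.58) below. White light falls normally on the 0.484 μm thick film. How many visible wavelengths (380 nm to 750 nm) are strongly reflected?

Top surface (1.59 → 1.0): reflection off a lower-index medium gives no phase shift.
At the lower boundary (n = 1.0 to n = 1.58) the reflected ray undergoes a half-wave phase shift.
Net: one phase inversion between the two reflected rays.
With one net inversion, constructive interference in reflection requires 2 n t = (m + ½) λ.
λ = 2 n t / (m + ½) = 968 / (m + ½) nm.
m=0: 1936 nm (IR); m=1: 645 nm (visible); m=2: 387 nm (visible); m=3: 277 nm (UV).

2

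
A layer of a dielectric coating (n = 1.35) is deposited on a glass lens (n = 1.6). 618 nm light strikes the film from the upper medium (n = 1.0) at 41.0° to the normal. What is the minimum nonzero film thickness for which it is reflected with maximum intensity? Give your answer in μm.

At the upper boundary (n = 1.0 to n = 1.35) the reflected ray undergoes a half-wave phase shift.
Bottom surface (1.35 → 1.6): reflection off a higher-index medium gives a half-wave phase shift.
Zero or two π shifts → no net half-wave offset.
With no net inversion, constructive interference in reflection requires 2 n t cos θ_r = m λ.
Snell's law: 1.0 sin 41.0° = 1.35 sin θ_r → sin θ_r = 0.486, cos θ_r = 0.874.
Minimum nonzero at m = 1: t = λ / (2 n cos θ_r) = 618 / (2 × 1.35 × 0.874) = 262 nm.

0.262 μm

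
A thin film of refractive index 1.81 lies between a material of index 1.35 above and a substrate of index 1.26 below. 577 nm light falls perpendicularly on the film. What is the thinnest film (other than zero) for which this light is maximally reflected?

Top surface (1.35 → 1.81): reflection off a higher-index medium gives a half-wave phase shift.
At the lower boundary (n = 1.81 to n = 1.26) the reflected ray undergoes no phase shift.
Exactly one π shift → a net half-wave offset.
With one net inversion, constructive interference in reflection requires 2 n t = (m + ½) λ.
Minimum at m = 0: t = λ / (4 n) = 577 / (4 × 1.81) = 79.7 nm.

79.7 nm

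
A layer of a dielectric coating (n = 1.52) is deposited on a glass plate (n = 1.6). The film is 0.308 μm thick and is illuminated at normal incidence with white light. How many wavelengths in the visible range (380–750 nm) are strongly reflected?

Ray reflecting at the top interface goes from n = 1.0 toward n = 1.52: a half-wave phase shift.
At the lower boundary (n = 1.52 to n = 1.6) the reflected ray undergoes a half-wave phase shift.
The two reflections carry the same phase change, so no net offset.
With no net inversion, constructive interference in reflection requires 2 n t = m λ.
λ = 2 n t / m = 936 / m nm.
m=1: 936 nm (IR); m=2: 468 nm (visible); m=3: 312 nm (UV).

1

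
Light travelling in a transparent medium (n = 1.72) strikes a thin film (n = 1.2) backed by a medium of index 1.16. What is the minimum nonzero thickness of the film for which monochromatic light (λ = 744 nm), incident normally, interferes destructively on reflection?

At the upper boundary (n = 1.72 to n = 1.2) the reflected ray undergoes no phase shift.
Ray reflecting at the bottom interface goes from n = 1.2 toward n = 1.16: no phase shift.
The two reflections carry the same phase change, so no net offset.
With no net inversion, destructive interference in reflection requires 2 n t = (m + ½) λ.
Minimum at m = 0: t = λ / (4 n) = 744 / (4 × 1.2) = 155 nm.

155 nm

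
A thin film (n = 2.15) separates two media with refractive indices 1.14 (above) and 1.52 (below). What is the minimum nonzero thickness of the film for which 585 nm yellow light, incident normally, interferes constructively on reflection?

At the upper boundary (n = 1.14 to n = 2.15) the reflected ray undergoes a half-wave phase shift.
Bottom surface (2.15 → 1.52): reflection off a lower-index medium gives no phase shift.
Exactly one π shift → a net half-wave offset.
So the condition for constructive reflection is 2 n t = (m + ½) λ.
Minimum at m = 0: t = λ / (4 n) = 585 / (4 × 2.15) = 68.0 nm.

68.0 nm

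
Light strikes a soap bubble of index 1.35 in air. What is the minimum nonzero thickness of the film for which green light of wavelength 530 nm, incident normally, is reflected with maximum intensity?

98.1 nm

Ray reflecting at the top interface goes from n = 1.0 toward n = 1.35: a half-wave phase shift.
Ray reflecting at the bottom interface goes from n = 1.35 toward n = 1.0: no phase shift.
Exactly one π shift → a net half-wave offset.
So the condition for constructive reflection is 2 n t = (m + ½) λ.
Minimum at m = 0: t = λ / (4 n) = 530 / (4 × 1.35) = 98.1 nm.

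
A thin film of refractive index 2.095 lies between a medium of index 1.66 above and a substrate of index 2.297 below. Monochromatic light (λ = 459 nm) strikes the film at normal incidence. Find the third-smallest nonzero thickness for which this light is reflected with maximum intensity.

Top surface (1.66 → 2.095): reflection off a higher-index medium gives a half-wave phase shift.
Bottom surface (2.095 → 2.297): reflection off a higher-index medium gives a half-wave phase shift.
Net: no relative phase inversion (both shifts match).
For strong reflection here: 2 n t = m λ.
The third-smallest nonzero thickness corresponds to m = 3: t = m λ / (2 n) = 3.00 × 459 / (2 × 2.095) = 329 nm.

329 nm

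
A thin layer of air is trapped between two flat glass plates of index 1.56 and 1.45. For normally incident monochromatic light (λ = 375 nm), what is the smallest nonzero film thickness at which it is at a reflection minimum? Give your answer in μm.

0.188 μm

Top surface (1.56 → 1.0): reflection off a lower-index medium gives no phase shift.
Bottom surface (1.0 → 1.45): reflection off a higher-index medium gives a half-wave phase shift.
Exactly one π shift → a net half-wave offset.
So the condition for destructive reflection is 2 n t = m λ.
The smallest nonzero thickness corresponds to m = 1: t = m λ / (2 n) = 1.00 × 375 / (2 × 1.0) = 188 nm.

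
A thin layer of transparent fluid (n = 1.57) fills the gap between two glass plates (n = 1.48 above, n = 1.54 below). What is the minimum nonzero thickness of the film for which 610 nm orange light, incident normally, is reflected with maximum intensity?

At the upper boundary (n = 1.48 to n = 1.57) the reflected ray undergoes a half-wave phase shift.
Ray reflecting at the bottom interface goes from n = 1.57 toward n = 1.54: no phase shift.
The two reflections differ by half a wavelength.
For bright reflection here: 2 n t = (m + ½) λ.
Minimum at m = 0: t = λ / (4 n) = 610 / (4 × 1.57) = 97.1 nm.

97.1 nm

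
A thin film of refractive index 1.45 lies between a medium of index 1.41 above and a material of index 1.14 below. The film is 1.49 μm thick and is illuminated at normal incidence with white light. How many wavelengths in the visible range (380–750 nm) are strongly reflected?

At the upper boundary (n = 1.41 to n = 1.45) the reflected ray undergoes a half-wave phase shift.
Bottom surface (1.45 → 1.14): reflection off a lower-index medium gives no phase shift.
Net: one phase inversion between the two reflected rays.
With one net inversion, constructive interference in reflection requires 2 n t = (m + ½) λ.
λ = 2 n t / (m + ½) = 4321 / (m + ½) nm.
m=5: 786 nm (IR); m=6: 665 nm (visible); m=7: 576 nm (visible); m=8: 508 nm (visible); m=9: 455 nm (visible); m=10: 412 nm (visible); m=11: 376 nm (UV).

5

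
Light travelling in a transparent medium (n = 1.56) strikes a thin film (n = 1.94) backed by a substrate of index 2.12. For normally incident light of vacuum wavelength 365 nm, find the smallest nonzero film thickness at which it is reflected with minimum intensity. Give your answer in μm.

0.0470 μm

Ray reflecting at the top interface goes from n = 1.56 toward n = 1.94: a half-wave phase shift.
Ray reflecting at the bottom interface goes from n = 1.94 toward n = 2.12: a half-wave phase shift.
Net: no relative phase inversion (both shifts match).
So the condition for destructive reflection is 2 n t = (m + ½) λ.
Minimum at m = 0: t = λ / (4 n) = 365 / (4 × 1.94) = 47.0 nm.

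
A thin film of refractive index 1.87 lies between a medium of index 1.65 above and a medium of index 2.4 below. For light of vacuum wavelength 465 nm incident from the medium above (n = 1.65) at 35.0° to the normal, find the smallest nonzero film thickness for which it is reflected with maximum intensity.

144 nm

Top surface (1.65 → 1.87): reflection off a higher-index medium gives a half-wave phase shift.
Ray reflecting at the bottom interface goes from n = 1.87 toward n = 2.4: a half-wave phase shift.
Net: no relative phase inversion (both shifts match).
With no net inversion, constructive interference in reflection requires 2 n t cos θ_r = m λ.
Snell's law: 1.65 sin 35.0° = 1.87 sin θ_r → sin θ_r = 0.506, cos θ_r = 0.862.
Minimum nonzero at m = 1: t = λ / (2 n cos θ_r) = 465 / (2 × 1.87 × 0.862) = 144 nm.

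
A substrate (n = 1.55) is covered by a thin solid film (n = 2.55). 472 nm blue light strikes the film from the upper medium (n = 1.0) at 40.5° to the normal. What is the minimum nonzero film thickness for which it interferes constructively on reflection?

Ray reflecting at the top interface goes from n = 1.0 toward n = 2.55: a half-wave phase shift.
At the lower boundary (n = 2.55 to n = 1.55) the reflected ray undergoes no phase shift.
Net: one phase inversion between the two reflected rays.
For maximum reflection here: 2 n t cos θ_r = (m + ½) λ.
Snell's law: 1.0 sin 40.5° = 2.55 sin θ_r → sin θ_r = 0.255, cos θ_r = 0.967.
Minimum at m = 0: t = λ / (4 n cos θ_r) = 472 / (4 × 2.55 × 0.967) = 47.9 nm.

47.9 nm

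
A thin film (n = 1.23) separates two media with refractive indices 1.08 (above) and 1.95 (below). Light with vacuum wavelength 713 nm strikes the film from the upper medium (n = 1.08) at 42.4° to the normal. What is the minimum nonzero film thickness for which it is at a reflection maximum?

At the upper boundary (n = 1.08 to n = 1.23) the reflected ray undergoes a half-wave phase shift.
Bottom surface (1.23 → 1.95): reflection off a higher-index medium gives a half-wave phase shift.
Net: no relative phase inversion (both shifts match).
So the condition for constructive reflection is 2 n t cos θ_r = m λ.
Snell's law: 1.08 sin 42.4° = 1.23 sin θ_r → sin θ_r = 0.592, cos θ_r = 0.806.
Minimum nonzero at m = 1: t = λ / (2 n cos θ_r) = 713 / (2 × 1.23 × 0.806) = 360 nm.

360 nm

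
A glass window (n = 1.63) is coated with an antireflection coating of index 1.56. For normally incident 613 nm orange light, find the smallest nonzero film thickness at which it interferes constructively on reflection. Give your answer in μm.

Top surface (1.0 → 1.56): reflection off a higher-index medium gives a half-wave phase shift.
Bottom surface (1.56 → 1.63): reflection off a higher-index medium gives a half-wave phase shift.
Zero or two π shifts → no net half-wave offset.
For maximum reflection here: 2 n t = m λ.
Minimum nonzero at m = 1: t = λ / (2 n) = 613 / (2 × 1.56) = 196 nm.

0.196 μm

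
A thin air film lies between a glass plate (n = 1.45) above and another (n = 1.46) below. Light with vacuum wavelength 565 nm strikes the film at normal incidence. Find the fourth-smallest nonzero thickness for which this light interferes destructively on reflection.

At the upper boundary (n = 1.45 to n = 1.0) the reflected ray undergoes no phase shift.
Ray reflecting at the bottom interface goes from n = 1.0 toward n = 1.46: a half-wave phase shift.
Net: one phase inversion between the two reflected rays.
With one net inversion, destructive interference in reflection requires 2 n t = m λ.
The fourth-smallest nonzero thickness corresponds to m = 4: t = m λ / (2 n) = 4.00 × 565 / (2 × 1.0) = 1130 nm.

1130 nm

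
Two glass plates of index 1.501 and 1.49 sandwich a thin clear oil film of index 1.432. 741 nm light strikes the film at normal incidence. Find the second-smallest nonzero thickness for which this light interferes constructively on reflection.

Ray reflecting at the top interface goes from n = 1.501 toward n = 1.432: no phase shift.
Ray reflecting at the bottom interface goes from n = 1.432 toward n = 1.49: a half-wave phase shift.
The two reflections differ by half a wavelength.
With one net inversion, constructive interference in reflection requires 2 n t = (m + ½) λ.
The second-smallest nonzero thickness corresponds to m = 1: t = (m + ½) λ / (2 n) = 1.50 × 741 / (2 × 1.432) = 388 nm.

388 nm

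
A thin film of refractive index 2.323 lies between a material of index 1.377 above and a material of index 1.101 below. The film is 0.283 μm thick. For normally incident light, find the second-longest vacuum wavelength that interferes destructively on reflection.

At the upper boundary (n = 1.377 to n = 2.323) the reflected ray undergoes a half-wave phase shift.
Bottom surface (2.323 → 1.101): reflection off a lower-index medium gives no phase shift.
The two reflections differ by half a wavelength.
So the condition for destructive reflection is 2 n t = m λ.
λ = 2 n t / m. The second-longest wavelength is m = 2: λ = 2 × 2.323 × 283 / 2.00 = 657 nm.

657 nm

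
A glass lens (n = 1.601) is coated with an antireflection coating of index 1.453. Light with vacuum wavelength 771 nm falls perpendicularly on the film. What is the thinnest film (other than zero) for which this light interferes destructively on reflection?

At the upper boundary (n = 1.0 to n = 1.453) the reflected ray undergoes a half-wave phase shift.
At the lower boundary (n = 1.453 to n = 1.601) the reflected ray undergoes a half-wave phase shift.
Net: no relative phase inversion (both shifts match).
So the condition for destructive reflection is 2 n t = (m + ½) λ.
Minimum at m = 0: t = λ / (4 n) = 771 / (4 × 1.453) = 133 nm.

133 nm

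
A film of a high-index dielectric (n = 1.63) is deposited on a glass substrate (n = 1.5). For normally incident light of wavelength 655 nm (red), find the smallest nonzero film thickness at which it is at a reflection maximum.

Ray reflecting at the top interface goes from n = 1.0 toward n = 1.63: a half-wave phase shift.
Bottom surface (1.63 → 1.5): reflection off a lower-index medium gives no phase shift.
Net: one phase inversion between the two reflected rays.
With one net inversion, constructive interference in reflection requires 2 n t = (m + ½) λ.
Minimum at m = 0: t = λ / (4 n) = 655 / (4 × 1.63) = 100 nm.

100 nm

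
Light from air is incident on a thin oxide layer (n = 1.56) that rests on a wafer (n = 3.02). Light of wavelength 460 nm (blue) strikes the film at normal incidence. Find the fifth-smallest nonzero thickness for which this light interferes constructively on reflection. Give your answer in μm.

0.737 μm

Ray reflecting at the top interface goes from n = 1.0 toward n = 1.56: a half-wave phase shift.
Bottom surface (1.56 → 3.02): reflection off a higher-index medium gives a half-wave phase shift.
Net: no relative phase inversion (both shifts match).
For maximum reflection here: 2 n t = m λ.
The fifth-smallest nonzero thickness corresponds to m = 5: t = m λ / (2 n) = 5.00 × 460 / (2 × 1.56) = 737 nm.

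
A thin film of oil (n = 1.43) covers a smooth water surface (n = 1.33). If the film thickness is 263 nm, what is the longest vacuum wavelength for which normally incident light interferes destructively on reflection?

Top surface (1.0 → 1.43): reflection off a higher-index medium gives a half-wave phase shift.
Bottom surface (1.43 → 1.33): reflection off a lower-index medium gives no phase shift.
The two reflections differ by half a wavelength.
For minimum reflection here: 2 n t = m λ.
λ = 2 n t / m. The longest wavelength is m = 1: λ = 2 × 1.43 × 263 / 1.00 = 752 nm.

752 nm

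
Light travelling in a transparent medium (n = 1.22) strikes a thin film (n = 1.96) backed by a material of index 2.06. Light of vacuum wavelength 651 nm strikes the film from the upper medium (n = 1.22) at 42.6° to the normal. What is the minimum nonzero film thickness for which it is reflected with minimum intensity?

91.6 nm

At the upper boundary (n = 1.22 to n = 1.96) the reflected ray undergoes a half-wave phase shift.
Ray reflecting at the bottom interface goes from n = 1.96 toward n = 2.06: a half-wave phase shift.
The two reflections carry the same phase change, so no net offset.
For weak reflection here: 2 n t cos θ_r = (m + ½) λ.
Snell's law: 1.22 sin 42.6° = 1.96 sin θ_r → sin θ_r = 0.421, cos θ_r = 0.907.
Minimum at m = 0: t = λ / (4 n cos θ_r) = 651 / (4 × 1.96 × 0.907) = 91.6 nm.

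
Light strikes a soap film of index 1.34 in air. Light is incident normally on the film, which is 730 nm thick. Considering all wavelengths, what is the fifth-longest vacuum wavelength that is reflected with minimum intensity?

At the upper boundary (n = 1.0 to n = 1.34) the reflected ray undergoes a half-wave phase shift.
At the lower boundary (n = 1.34 to n = 1.0) the reflected ray undergoes no phase shift.
Exactly one π shift → a net half-wave offset.
With one net inversion, destructive interference in reflection requires 2 n t = m λ.
λ = 2 n t / m. The fifth-longest wavelength is m = 5: λ = 2 × 1.34 × 730 / 5.00 = 391 nm.

391 nm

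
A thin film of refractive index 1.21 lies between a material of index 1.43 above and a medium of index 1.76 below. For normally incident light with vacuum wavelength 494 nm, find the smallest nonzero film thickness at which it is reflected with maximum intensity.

102 nm

Ray reflecting at the top interface goes from n = 1.43 toward n = 1.21: no phase shift.
Bottom surface (1.21 → 1.76): reflection off a higher-index medium gives a half-wave phase shift.
Exactly one π shift → a net half-wave offset.
So the condition for constructive reflection is 2 n t = (m + ½) λ.
Minimum at m = 0: t = λ / (4 n) = 494 / (4 × 1.21) = 102 nm.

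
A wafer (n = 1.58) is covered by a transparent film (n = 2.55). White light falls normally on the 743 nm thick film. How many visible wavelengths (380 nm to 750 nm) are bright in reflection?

5

Ray reflecting at the top interface goes from n = 1.0 toward n = 2.55: a half-wave phase shift.
Bottom surface (2.55 → 1.58): reflection off a lower-index medium gives no phase shift.
Exactly one π shift → a net half-wave offset.
With one net inversion, constructive interference in reflection requires 2 n t = (m + ½) λ.
λ = 2 n t / (m + ½) = 3789 / (m + ½) nm.
m=4: 842 nm (IR); m=5: 689 nm (visible); m=6: 583 nm (visible); m=7: 505 nm (visible); m=8: 446 nm (visible); m=9: 399 nm (visible); m=10: 361 nm (UV).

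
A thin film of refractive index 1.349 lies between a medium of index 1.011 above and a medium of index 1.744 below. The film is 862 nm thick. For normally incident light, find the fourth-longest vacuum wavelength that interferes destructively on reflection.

664 nm

Ray reflecting at the top interface goes from n = 1.011 toward n = 1.349: a half-wave phase shift.
Bottom surface (1.349 → 1.744): reflection off a higher-index medium gives a half-wave phase shift.
Zero or two π shifts → no net half-wave offset.
With no net inversion, destructive interference in reflection requires 2 n t = (m + ½) λ.
λ = 2 n t / (m + ½). The fourth-longest wavelength is m = 3: λ = 2 × 1.349 × 862 / 3.50 = 664 nm.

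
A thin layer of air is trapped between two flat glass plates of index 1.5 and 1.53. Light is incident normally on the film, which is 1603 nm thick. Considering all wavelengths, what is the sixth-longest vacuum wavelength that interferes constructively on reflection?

At the upper boundary (n = 1.5 to n = 1.0) the reflected ray undergoes no phase shift.
Bottom surface (1.0 → 1.53): reflection off a higher-index medium gives a half-wave phase shift.
Exactly one π shift → a net half-wave offset.
For bright reflection here: 2 n t = (m + ½) λ.
λ = 2 n t / (m + ½). The sixth-longest wavelength is m = 5: λ = 2 × 1.0 × 1603 / 5.50 = 583 nm.

583 nm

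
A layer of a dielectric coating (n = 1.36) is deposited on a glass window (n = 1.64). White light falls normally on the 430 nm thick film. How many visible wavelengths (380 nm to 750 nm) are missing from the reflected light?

At the upper boundary (n = 1.0 to n = 1.36) the reflected ray undergoes a half-wave phase shift.
Bottom surface (1.36 → 1.64): reflection off a higher-index medium gives a half-wave phase shift.
The two reflections carry the same phase change, so no net offset.
So the condition for destructive reflection is 2 n t = (m + ½) λ.
λ = 2 n t / (m + ½) = 1170 / (m + ½) nm.
m=1: 780 nm (IR); m=2: 468 nm (visible); m=3: 334 nm (UV).

1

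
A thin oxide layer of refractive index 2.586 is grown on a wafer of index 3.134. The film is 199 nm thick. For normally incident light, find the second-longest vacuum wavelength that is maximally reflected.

515 nm

At the upper boundary (n = 1.0 to n = 2.586) the reflected ray undergoes a half-wave phase shift.
Ray reflecting at the bottom interface goes from n = 2.586 toward n = 3.134: a half-wave phase shift.
The two reflections carry the same phase change, so no net offset.
For maximum reflection here: 2 n t = m λ.
λ = 2 n t / m. The second-longest wavelength is m = 2: λ = 2 × 2.586 × 199 / 2.00 = 515 nm.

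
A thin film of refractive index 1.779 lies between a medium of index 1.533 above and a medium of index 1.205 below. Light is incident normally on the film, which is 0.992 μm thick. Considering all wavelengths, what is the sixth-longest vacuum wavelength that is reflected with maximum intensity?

Top surface (1.533 → 1.779): reflection off a higher-index medium gives a half-wave phase shift.
Ray reflecting at the bottom interface goes from n = 1.779 toward n = 1.205: no phase shift.
Exactly one π shift → a net half-wave offset.
For maximum reflection here: 2 n t = (m + ½) λ.
λ = 2 n t / (m + ½). The sixth-longest wavelength is m = 5: λ = 2 × 1.779 × 992 / 5.50 = 642 nm.

642 nm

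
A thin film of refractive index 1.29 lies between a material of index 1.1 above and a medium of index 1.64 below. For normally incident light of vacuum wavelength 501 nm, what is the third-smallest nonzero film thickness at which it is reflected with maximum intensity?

583 nm

At the upper boundary (n = 1.1 to n = 1.29) the reflected ray undergoes a half-wave phase shift.
At the lower boundary (n = 1.29 to n = 1.64) the reflected ray undergoes a half-wave phase shift.
The two reflections carry the same phase change, so no net offset.
For maximum reflection here: 2 n t = m λ.
The third-smallest nonzero thickness corresponds to m = 3: t = m λ / (2 n) = 3.00 × 501 / (2 × 1.29) = 583 nm.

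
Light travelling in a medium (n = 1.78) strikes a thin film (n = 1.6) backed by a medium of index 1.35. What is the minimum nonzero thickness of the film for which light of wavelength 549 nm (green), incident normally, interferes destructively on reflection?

85.8 nm

Ray reflecting at the top interface goes from n = 1.78 toward n = 1.6: no phase shift.
Ray reflecting at the bottom interface goes from n = 1.6 toward n = 1.35: no phase shift.
The two reflections carry the same phase change, so no net offset.
With no net inversion, destructive interference in reflection requires 2 n t = (m + ½) λ.
Minimum at m = 0: t = λ / (4 n) = 549 / (4 × 1.6) = 85.8 nm.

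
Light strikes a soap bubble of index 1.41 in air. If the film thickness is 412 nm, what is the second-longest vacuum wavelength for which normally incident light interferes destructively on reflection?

581 nm

Top surface (1.0 → 1.41): reflection off a higher-index medium gives a half-wave phase shift.
Bottom surface (1.41 → 1.0): reflection off a lower-index medium gives no phase shift.
Exactly one π shift → a net half-wave offset.
With one net inversion, destructive interference in reflection requires 2 n t = m λ.
λ = 2 n t / m. The second-longest wavelength is m = 2: λ = 2 × 1.41 × 412 / 2.00 = 581 nm.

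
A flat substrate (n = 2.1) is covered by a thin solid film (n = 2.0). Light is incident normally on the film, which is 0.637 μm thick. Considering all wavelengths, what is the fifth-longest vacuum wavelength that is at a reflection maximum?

510 nm

At the upper boundary (n = 1.0 to n = 2.0) the reflected ray undergoes a half-wave phase shift.
At the lower boundary (n = 2.0 to n = 2.1) the reflected ray undergoes a half-wave phase shift.
Zero or two π shifts → no net half-wave offset.
With no net inversion, constructive interference in reflection requires 2 n t = m λ.
λ = 2 n t / m. The fifth-longest wavelength is m = 5: λ = 2 × 2.0 × 637 / 5.00 = 510 nm.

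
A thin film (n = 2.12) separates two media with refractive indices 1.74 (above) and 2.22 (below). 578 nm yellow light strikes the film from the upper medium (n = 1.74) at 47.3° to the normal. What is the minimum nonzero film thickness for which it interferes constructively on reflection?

171 nm

Ray reflecting at the top interface goes from n = 1.74 toward n = 2.12: a half-wave phase shift.
Ray reflecting at the bottom interface goes from n = 2.12 toward n = 2.22: a half-wave phase shift.
Zero or two π shifts → no net half-wave offset.
For bright reflection here: 2 n t cos θ_r = m λ.
Snell's law: 1.74 sin 47.3° = 2.12 sin θ_r → sin θ_r = 0.603, cos θ_r = 0.798.
Minimum nonzero at m = 1: t = λ / (2 n cos θ_r) = 578 / (2 × 2.12 × 0.798) = 171 nm.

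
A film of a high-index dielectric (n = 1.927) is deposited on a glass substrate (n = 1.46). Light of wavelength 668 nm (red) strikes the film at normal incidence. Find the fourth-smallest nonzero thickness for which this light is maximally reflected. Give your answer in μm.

Top surface (1.0 → 1.927): reflection off a higher-index medium gives a half-wave phase shift.
Bottom surface (1.927 → 1.46): reflection off a lower-index medium gives no phase shift.
Net: one phase inversion between the two reflected rays.
With one net inversion, constructive interference in reflection requires 2 n t = (m + ½) λ.
The fourth-smallest nonzero thickness corresponds to m = 3: t = (m + ½) λ / (2 n) = 3.50 × 668 / (2 × 1.927) = 607 nm.

0.607 μm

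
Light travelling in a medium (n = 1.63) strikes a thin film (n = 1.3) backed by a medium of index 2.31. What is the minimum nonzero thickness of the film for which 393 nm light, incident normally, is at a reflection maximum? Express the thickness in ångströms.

756 Å

Ray reflecting at the top interface goes from n = 1.63 toward n = 1.3: no phase shift.
Ray reflecting at the bottom interface goes from n = 1.3 toward n = 2.31: a half-wave phase shift.
Net: one phase inversion between the two reflected rays.
For bright reflection here: 2 n t = (m + ½) λ.
Minimum at m = 0: t = λ / (4 n) = 393 / (4 × 1.3) = 75.6 nm.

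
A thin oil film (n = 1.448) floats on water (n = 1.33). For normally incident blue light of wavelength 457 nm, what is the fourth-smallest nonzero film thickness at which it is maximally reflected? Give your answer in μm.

At the upper boundary (n = 1.0 to n = 1.448) the reflected ray undergoes a half-wave phase shift.
Bottom surface (1.448 → 1.33): reflection off a lower-index medium gives no phase shift.
Exactly one π shift → a net half-wave offset.
With one net inversion, constructive interference in reflection requires 2 n t = (m + ½) λ.
The fourth-smallest nonzero thickness corresponds to m = 3: t = (m + ½) λ / (2 n) = 3.50 × 457 / (2 × 1.448) = 552 nm.

0.552 μm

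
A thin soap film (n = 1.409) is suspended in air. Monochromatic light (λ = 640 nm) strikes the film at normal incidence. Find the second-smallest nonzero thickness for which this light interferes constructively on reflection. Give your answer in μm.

0.341 μm

At the upper boundary (n = 1.0 to n = 1.409) the reflected ray undergoes a half-wave phase shift.
At the lower boundary (n = 1.409 to n = 1.0) the reflected ray undergoes no phase shift.
The two reflections differ by half a wavelength.
For maximum reflection here: 2 n t = (m + ½) λ.
The second-smallest nonzero thickness corresponds to m = 1: t = (m + ½) λ / (2 n) = 1.50 × 640 / (2 × 1.409) = 341 nm.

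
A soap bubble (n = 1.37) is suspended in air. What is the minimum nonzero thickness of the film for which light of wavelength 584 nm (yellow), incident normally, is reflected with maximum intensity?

Ray reflecting at the top interface goes from n = 1.0 toward n = 1.37: a half-wave phase shift.
Bottom surface (1.37 → 1.0): reflection off a lower-index medium gives no phase shift.
The two reflections differ by half a wavelength.
So the condition for constructive reflection is 2 n t = (m + ½) λ.
Minimum at m = 0: t = λ / (4 n) = 584 / (4 × 1.37) = 107 nm.

107 nm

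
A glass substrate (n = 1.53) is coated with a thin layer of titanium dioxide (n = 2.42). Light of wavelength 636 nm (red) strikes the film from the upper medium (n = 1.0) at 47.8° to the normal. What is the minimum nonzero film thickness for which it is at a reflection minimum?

138 nm

At the upper boundary (n = 1.0 to n = 2.42) the reflected ray undergoes a half-wave phase shift.
Ray reflecting at the bottom interface goes from n = 2.42 toward n = 1.53: no phase shift.
Exactly one π shift → a net half-wave offset.
So the condition for destructive reflection is 2 n t cos θ_r = m λ.
Snell's law: 1.0 sin 47.8° = 2.42 sin θ_r → sin θ_r = 0.306, cos θ_r = 0.952.
Minimum nonzero at m = 1: t = λ / (2 n cos θ_r) = 636 / (2 × 2.42 × 0.952) = 138 nm.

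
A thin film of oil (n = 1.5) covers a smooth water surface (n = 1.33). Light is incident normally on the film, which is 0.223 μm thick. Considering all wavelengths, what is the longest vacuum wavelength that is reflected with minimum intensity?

669 nm

Ray reflecting at the top interface goes from n = 1.0 toward n = 1.5: a half-wave phase shift.
At the lower boundary (n = 1.5 to n = 1.33) the reflected ray undergoes no phase shift.
Net: one phase inversion between the two reflected rays.
With one net inversion, destructive interference in reflection requires 2 n t = m λ.
λ = 2 n t / m. The longest wavelength is m = 1: λ = 2 × 1.5 × 223 / 1.00 = 669 nm.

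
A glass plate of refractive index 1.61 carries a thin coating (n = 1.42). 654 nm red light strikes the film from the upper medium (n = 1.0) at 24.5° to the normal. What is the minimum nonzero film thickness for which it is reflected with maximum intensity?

241 nm

Ray reflecting at the top interface goes from n = 1.0 toward n = 1.42: a half-wave phase shift.
Bottom surface (1.42 → 1.61): reflection off a higher-index medium gives a half-wave phase shift.
Net: no relative phase inversion (both shifts match).
With no net inversion, constructive interference in reflection requires 2 n t cos θ_r = m λ.
Snell's law: 1.0 sin 24.5° = 1.42 sin θ_r → sin θ_r = 0.292, cos θ_r = 0.956.
Minimum nonzero at m = 1: t = λ / (2 n cos θ_r) = 654 / (2 × 1.42 × 0.956) = 241 nm.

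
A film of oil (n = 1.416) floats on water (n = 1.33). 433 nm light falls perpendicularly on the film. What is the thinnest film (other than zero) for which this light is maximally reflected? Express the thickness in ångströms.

764 Å

At the upper boundary (n = 1.0 to n = 1.416) the reflected ray undergoes a half-wave phase shift.
Bottom surface (1.416 → 1.33): reflection off a lower-index medium gives no phase shift.
Exactly one π shift → a net half-wave offset.
So the condition for constructive reflection is 2 n t = (m + ½) λ.
Minimum at m = 0: t = λ / (4 n) = 433 / (4 × 1.416) = 76.4 nm.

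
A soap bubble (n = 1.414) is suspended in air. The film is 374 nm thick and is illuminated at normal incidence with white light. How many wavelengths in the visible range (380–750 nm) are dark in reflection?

At the upper boundary (n = 1.0 to n = 1.414) the reflected ray undergoes a half-wave phase shift.
Ray reflecting at the bottom interface goes from n = 1.414 toward n = 1.0: no phase shift.
The two reflections differ by half a wavelength.
With one net inversion, destructive interference in reflection requires 2 n t = m λ.
λ = 2 n t / m = 1058 / m nm.
m=1: 1058 nm (IR); m=2: 529 nm (visible); m=3: 353 nm (UV).

1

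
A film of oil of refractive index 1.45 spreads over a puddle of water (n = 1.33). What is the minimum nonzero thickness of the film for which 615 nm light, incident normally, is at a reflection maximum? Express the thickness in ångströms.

1060 Å

Ray reflecting at the top interface goes from n = 1.0 toward n = 1.45: a half-wave phase shift.
Bottom surface (1.45 → 1.33): reflection off a lower-index medium gives no phase shift.
The two reflections differ by half a wavelength.
For maximum reflection here: 2 n t = (m + ½) λ.
Minimum at m = 0: t = λ / (4 n) = 615 / (4 × 1.45) = 106 nm.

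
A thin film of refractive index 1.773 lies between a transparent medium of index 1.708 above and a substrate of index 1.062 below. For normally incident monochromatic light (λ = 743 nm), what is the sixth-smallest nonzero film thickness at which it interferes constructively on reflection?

At the upper boundary (n = 1.708 to n = 1.773) the reflected ray undergoes a half-wave phase shift.
At the lower boundary (n = 1.773 to n = 1.062) the reflected ray undergoes no phase shift.
Exactly one π shift → a net half-wave offset.
For maximum reflection here: 2 n t = (m + ½) λ.
The sixth-smallest nonzero thickness corresponds to m = 5: t = (m + ½) λ / (2 n) = 5.50 × 743 / (2 × 1.773) = 1152 nm.

1152 nm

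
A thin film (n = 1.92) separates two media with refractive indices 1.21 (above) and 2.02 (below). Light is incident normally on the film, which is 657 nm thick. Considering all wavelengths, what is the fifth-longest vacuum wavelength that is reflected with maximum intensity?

505 nm

At the upper boundary (n = 1.21 to n = 1.92) the reflected ray undergoes a half-wave phase shift.
Ray reflecting at the bottom interface goes from n = 1.92 toward n = 2.02: a half-wave phase shift.
Zero or two π shifts → no net half-wave offset.
For bright reflection here: 2 n t = m λ.
λ = 2 n t / m. The fifth-longest wavelength is m = 5: λ = 2 × 1.92 × 657 / 5.00 = 505 nm.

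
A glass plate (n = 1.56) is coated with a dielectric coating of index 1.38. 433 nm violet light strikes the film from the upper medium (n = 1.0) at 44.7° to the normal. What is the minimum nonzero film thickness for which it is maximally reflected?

Top surface (1.0 → 1.38): reflection off a higher-index medium gives a half-wave phase shift.
Bottom surface (1.38 → 1.56): reflection off a higher-index medium gives a half-wave phase shift.
The two reflections carry the same phase change, so no net offset.
For bright reflection here: 2 n t cos θ_r = m λ.
Snell's law: 1.0 sin 44.7° = 1.38 sin θ_r → sin θ_r = 0.510, cos θ_r = 0.860.
Minimum nonzero at m = 1: t = λ / (2 n cos θ_r) = 433 / (2 × 1.38 × 0.860) = 182 nm.

182 nm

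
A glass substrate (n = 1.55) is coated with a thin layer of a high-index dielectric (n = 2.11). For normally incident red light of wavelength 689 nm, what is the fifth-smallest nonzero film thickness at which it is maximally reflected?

735 nm

Top surface (1.0 → 2.11): reflection off a higher-index medium gives a half-wave phase shift.
At the lower boundary (n = 2.11 to n = 1.55) the reflected ray undergoes no phase shift.
Exactly one π shift → a net half-wave offset.
With one net inversion, constructive interference in reflection requires 2 n t = (m + ½) λ.
The fifth-smallest nonzero thickness corresponds to m = 4: t = (m + ½) λ / (2 n) = 4.50 × 689 / (2 × 2.11) = 735 nm.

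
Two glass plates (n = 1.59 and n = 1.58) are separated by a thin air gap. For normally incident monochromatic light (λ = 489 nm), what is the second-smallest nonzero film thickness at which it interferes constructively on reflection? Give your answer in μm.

0.367 μm

Top surface (1.59 → 1.0): reflection off a lower-index medium gives no phase shift.
At the lower boundary (n = 1.0 to n = 1.58) the reflected ray undergoes a half-wave phase shift.
Exactly one π shift → a net half-wave offset.
With one net inversion, constructive interference in reflection requires 2 n t = (m + ½) λ.
The second-smallest nonzero thickness corresponds to m = 1: t = (m + ½) λ / (2 n) = 1.50 × 489 / (2 × 1.0) = 367 nm.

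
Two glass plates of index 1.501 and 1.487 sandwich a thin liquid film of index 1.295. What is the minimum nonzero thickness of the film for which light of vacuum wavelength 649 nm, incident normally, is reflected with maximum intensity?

125 nm

Ray reflecting at the top interface goes from n = 1.501 toward n = 1.295: no phase shift.
At the lower boundary (n = 1.295 to n = 1.487) the reflected ray undergoes a half-wave phase shift.
Exactly one π shift → a net half-wave offset.
For strong reflection here: 2 n t = (m + ½) λ.
Minimum at m = 0: t = λ / (4 n) = 649 / (4 × 1.295) = 125 nm.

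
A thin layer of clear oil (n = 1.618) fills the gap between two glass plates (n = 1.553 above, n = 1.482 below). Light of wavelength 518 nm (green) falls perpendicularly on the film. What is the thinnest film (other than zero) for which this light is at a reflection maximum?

80.0 nm

Top surface (1.553 → 1.618): reflection off a higher-index medium gives a half-wave phase shift.
Ray reflecting at the bottom interface goes from n = 1.618 toward n = 1.482: no phase shift.
Net: one phase inversion between the two reflected rays.
With one net inversion, constructive interference in reflection requires 2 n t = (m + ½) λ.
Minimum at m = 0: t = λ / (4 n) = 518 / (4 × 1.618) = 80.0 nm.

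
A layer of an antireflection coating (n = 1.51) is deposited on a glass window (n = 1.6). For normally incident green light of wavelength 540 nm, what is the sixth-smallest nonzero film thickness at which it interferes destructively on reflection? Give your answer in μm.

At the upper boundary (n = 1.0 to n = 1.51) the reflected ray undergoes a half-wave phase shift.
At the lower boundary (n = 1.51 to n = 1.6) the reflected ray undergoes a half-wave phase shift.
Net: no relative phase inversion (both shifts match).
With no net inversion, destructive interference in reflection requires 2 n t = (m + ½) λ.
The sixth-smallest nonzero thickness corresponds to m = 5: t = (m + ½) λ / (2 n) = 5.50 × 540 / (2 × 1.51) = 983 nm.

0.983 μm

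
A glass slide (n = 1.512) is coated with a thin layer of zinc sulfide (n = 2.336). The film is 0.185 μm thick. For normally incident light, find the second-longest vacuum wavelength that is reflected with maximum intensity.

Top surface (1.0 → 2.336): reflection off a higher-index medium gives a half-wave phase shift.
Ray reflecting at the bottom interface goes from n = 2.336 toward n = 1.512: no phase shift.
The two reflections differ by half a wavelength.
With one net inversion, constructive interference in reflection requires 2 n t = (m + ½) λ.
λ = 2 n t / (m + ½). The second-longest wavelength is m = 1: λ = 2 × 2.336 × 185 / 1.50 = 576 nm.

576 nm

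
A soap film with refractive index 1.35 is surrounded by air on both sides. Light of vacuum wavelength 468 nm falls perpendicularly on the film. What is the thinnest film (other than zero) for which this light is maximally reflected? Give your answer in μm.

Top surface (1.0 → 1.35): reflection off a higher-index medium gives a half-wave phase shift.
Ray reflecting at the bottom interface goes from n = 1.35 toward n = 1.0: no phase shift.
The two reflections differ by half a wavelength.
So the condition for constructive reflection is 2 n t = (m + ½) λ.
Minimum at m = 0: t = λ / (4 n) = 468 / (4 × 1.35) = 86.7 nm.

0.0867 μm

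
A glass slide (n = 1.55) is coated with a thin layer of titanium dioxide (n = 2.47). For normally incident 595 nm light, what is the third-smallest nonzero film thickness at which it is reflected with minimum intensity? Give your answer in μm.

0.361 μm

Ray reflecting at the top interface goes from n = 1.0 toward n = 2.47: a half-wave phase shift.
At the lower boundary (n = 2.47 to n = 1.55) the reflected ray undergoes no phase shift.
The two reflections differ by half a wavelength.
For weak reflection here: 2 n t = m λ.
The third-smallest nonzero thickness corresponds to m = 3: t = m λ / (2 n) = 3.00 × 595 / (2 × 2.47) = 361 nm.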